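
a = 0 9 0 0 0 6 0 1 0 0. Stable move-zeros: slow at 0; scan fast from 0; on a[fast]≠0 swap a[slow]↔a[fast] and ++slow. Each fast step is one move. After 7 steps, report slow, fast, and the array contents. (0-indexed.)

slow=0 fast=0: a[fast]=0, fast++
slow=0 fast=1: a[fast]=9≠0 swap→a[0]=9, slow++,fast++
slow=1 fast=2: a[fast]=0, fast++
slow=1 fast=3: a[fast]=0, fast++
slow=1 fast=4: a[fast]=0, fast++
slow=1 fast=5: a[fast]=6≠0 swap→a[1]=6, slow++,fast++
slow=2 fast=6: a[fast]=0, fast++

slow=2, fast=7, a=[9, 6, 0, 0, 0, 0, 0, 1, 0, 0]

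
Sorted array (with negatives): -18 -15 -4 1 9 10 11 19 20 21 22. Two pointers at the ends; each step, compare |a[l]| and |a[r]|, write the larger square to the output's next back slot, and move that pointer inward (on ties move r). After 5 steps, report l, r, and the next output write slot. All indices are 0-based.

l=0 r=10: |-18|<=|22| out[10]=484, r--
l=0 r=9: |-18|<=|21| out[9]=441, r--
l=0 r=8: |-18|<=|20| out[8]=400, r--
l=0 r=7: |-18|<=|19| out[7]=361, r--
l=0 r=6: |-18|>|11| out[6]=324, l++

l=1, r=6, next write slot=5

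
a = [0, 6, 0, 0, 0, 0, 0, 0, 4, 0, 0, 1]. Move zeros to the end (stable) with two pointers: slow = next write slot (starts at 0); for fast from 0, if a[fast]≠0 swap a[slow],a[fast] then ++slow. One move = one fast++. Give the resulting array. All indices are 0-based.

slow=0 fast=0: a[fast]=0, fast++
slow=0 fast=1: a[fast]=6≠0 swap→a[0]=6, slow++,fast++
slow=1 fast=2: a[fast]=0, fast++
slow=1 fast=3: a[fast]=0, fast++
slow=1 fast=4: a[fast]=0, fast++
slow=1 fast=5: a[fast]=0, fast++
slow=1 fast=6: a[fast]=0, fast++
slow=1 fast=7: a[fast]=0, fast++
slow=1 fast=8: a[fast]=4≠0 swap→a[1]=4, slow++,fast++
slow=2 fast=9: a[fast]=0, fast++
slow=2 fast=10: a[fast]=0, fast++
slow=2 fast=11: a[fast]=1≠0 swap→a[2]=1, slow++,fast++

[6, 4, 1, 0, 0, 0, 0, 0, 0, 0, 0, 0]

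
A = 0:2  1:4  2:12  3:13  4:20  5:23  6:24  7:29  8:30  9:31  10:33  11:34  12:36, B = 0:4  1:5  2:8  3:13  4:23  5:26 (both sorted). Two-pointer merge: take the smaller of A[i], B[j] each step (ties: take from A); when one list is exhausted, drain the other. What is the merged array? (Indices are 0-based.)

[2, 4, 4, 5, 8, 12, 13, 13, 20, 23, 23, 24, 26, 29, 30, 31, 33, 34, 36]

[i=0,j=0] A[i]=2<=B[j]=4 take 2 → i++
[i=1,j=0] A[i]=4<=B[j]=4 take 4 → i++
[i=2,j=0] A[i]=12>B[j]=4 take 4 → j++
[i=2,j=1] A[i]=12>B[j]=5 take 5 → j++
[i=2,j=2] A[i]=12>B[j]=8 take 8 → j++
[i=2,j=3] A[i]=12<=B[j]=13 take 12 → i++
[i=3,j=3] A[i]=13<=B[j]=13 take 13 → i++
[i=4,j=3] A[i]=20>B[j]=13 take 13 → j++
[i=4,j=4] A[i]=20<=B[j]=23 take 20 → i++
[i=5,j=4] A[i]=23<=B[j]=23 take 23 → i++
[i=6,j=4] A[i]=24>B[j]=23 take 23 → j++
[i=6,j=5] A[i]=24<=B[j]=26 take 24 → i++
[i=7,j=5] A[i]=29>B[j]=26 take 26 → j++
[i=7,j=6] B done, take A[i]=29 → i++
[i=8,j=6] B done, take A[i]=30 → i++
[i=9,j=6] B done, take A[i]=31 → i++
[i=10,j=6] B done, take A[i]=33 → i++
[i=11,j=6] B done, take A[i]=34 → i++
[i=12,j=6] B done, take A[i]=36 → i++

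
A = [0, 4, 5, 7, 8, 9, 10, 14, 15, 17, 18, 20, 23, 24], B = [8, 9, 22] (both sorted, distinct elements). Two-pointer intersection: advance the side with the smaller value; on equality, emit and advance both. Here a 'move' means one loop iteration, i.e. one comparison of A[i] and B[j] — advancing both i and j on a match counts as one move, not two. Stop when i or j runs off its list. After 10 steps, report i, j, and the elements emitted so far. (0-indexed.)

i=10, j=2, emitted=[8, 9]

i=0 j=0: 0<8, i++
i=1 j=0: 4<8, i++
i=2 j=0: 5<8, i++
i=3 j=0: 7<8, i++
i=4 j=0: 8==8 emit, i++,j++
i=5 j=1: 9==9 emit, i++,j++
i=6 j=2: 10<22, i++
i=7 j=2: 14<22, i++
i=8 j=2: 15<22, i++
i=9 j=2: 17<22, i++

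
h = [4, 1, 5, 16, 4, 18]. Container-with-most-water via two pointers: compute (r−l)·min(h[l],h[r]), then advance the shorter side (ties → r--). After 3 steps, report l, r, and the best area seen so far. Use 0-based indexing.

l=3, r=5, best area=20

l=0 r=5: min(4,18)*5=20 best=20 *, l++
l=1 r=5: min(1,18)*4=4 best=20, l++
l=2 r=5: min(5,18)*3=15 best=20, l++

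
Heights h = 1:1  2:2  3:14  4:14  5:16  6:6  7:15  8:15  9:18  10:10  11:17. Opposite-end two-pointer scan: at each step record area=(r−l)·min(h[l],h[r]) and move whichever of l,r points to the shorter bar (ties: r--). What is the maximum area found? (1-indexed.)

l=1 r=11: min(1,17)*10=10 best=10 *, l++
l=2 r=11: min(2,17)*9=18 best=18 *, l++
l=3 r=11: min(14,17)*8=112 best=112 *, l++
l=4 r=11: min(14,17)*7=98 best=112, l++
l=5 r=11: min(16,17)*6=96 best=112, l++
l=6 r=11: min(6,17)*5=30 best=112, l++
l=7 r=11: min(15,17)*4=60 best=112, l++
l=8 r=11: min(15,17)*3=45 best=112, l++
l=9 r=11: min(18,17)*2=34 best=112, r--
l=9 r=10: min(18,10)*1=10 best=112, r--

max area = 112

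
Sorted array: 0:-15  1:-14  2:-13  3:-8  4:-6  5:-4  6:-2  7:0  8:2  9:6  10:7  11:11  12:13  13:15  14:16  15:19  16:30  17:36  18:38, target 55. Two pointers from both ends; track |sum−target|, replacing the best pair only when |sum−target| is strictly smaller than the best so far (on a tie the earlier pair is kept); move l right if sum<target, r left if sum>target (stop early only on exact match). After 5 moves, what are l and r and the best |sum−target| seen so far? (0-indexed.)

l=5, r=18, best |Δ|=23

l=0 r=18: -15+38=23 d=32 *, l++
l=1 r=18: -14+38=24 d=31 *, l++
l=2 r=18: -13+38=25 d=30 *, l++
l=3 r=18: -8+38=30 d=25 *, l++
l=4 r=18: -6+38=32 d=23 *, l++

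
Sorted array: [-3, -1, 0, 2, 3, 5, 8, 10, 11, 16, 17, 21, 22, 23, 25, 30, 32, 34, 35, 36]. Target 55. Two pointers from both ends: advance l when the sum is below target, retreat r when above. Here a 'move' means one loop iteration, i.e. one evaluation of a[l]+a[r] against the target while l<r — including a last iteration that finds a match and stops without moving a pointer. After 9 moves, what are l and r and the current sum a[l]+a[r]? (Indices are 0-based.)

[0,19] -3+36=33 <55 → l++
[1,19] -1+36=35 <55 → l++
[2,19] 0+36=36 <55 → l++
[3,19] 2+36=38 <55 → l++
[4,19] 3+36=39 <55 → l++
[5,19] 5+36=41 <55 → l++
[6,19] 8+36=44 <55 → l++
[7,19] 10+36=46 <55 → l++
[8,19] 11+36=47 <55 → l++

l=9, r=19, sum=52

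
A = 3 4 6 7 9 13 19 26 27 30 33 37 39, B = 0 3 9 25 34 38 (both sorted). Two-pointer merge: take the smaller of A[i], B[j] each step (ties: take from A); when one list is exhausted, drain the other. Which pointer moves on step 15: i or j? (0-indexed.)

i

i=0 j=0: A[i]=3>B[j]=0 take 0, j++
i=0 j=1: A[i]=3<=B[j]=3 take 3, i++
i=1 j=1: A[i]=4>B[j]=3 take 3, j++
i=1 j=2: A[i]=4<=B[j]=9 take 4, i++
i=2 j=2: A[i]=6<=B[j]=9 take 6, i++
i=3 j=2: A[i]=7<=B[j]=9 take 7, i++
i=4 j=2: A[i]=9<=B[j]=9 take 9, i++
i=5 j=2: A[i]=13>B[j]=9 take 9, j++
i=5 j=3: A[i]=13<=B[j]=25 take 13, i++
i=6 j=3: A[i]=19<=B[j]=25 take 19, i++
i=7 j=3: A[i]=26>B[j]=25 take 25, j++
i=7 j=4: A[i]=26<=B[j]=34 take 26, i++
i=8 j=4: A[i]=27<=B[j]=34 take 27, i++
i=9 j=4: A[i]=30<=B[j]=34 take 30, i++
i=10 j=4: A[i]=33<=B[j]=34 take 33, i++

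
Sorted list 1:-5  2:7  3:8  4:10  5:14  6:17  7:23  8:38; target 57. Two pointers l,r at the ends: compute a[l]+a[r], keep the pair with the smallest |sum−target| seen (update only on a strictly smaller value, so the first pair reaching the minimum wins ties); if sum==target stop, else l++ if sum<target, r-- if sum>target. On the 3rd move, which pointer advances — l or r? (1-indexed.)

l=1 r=8: -5+38=33 d=24 *, l++
l=2 r=8: 7+38=45 d=12 *, l++
l=3 r=8: 8+38=46 d=11 *, l++

l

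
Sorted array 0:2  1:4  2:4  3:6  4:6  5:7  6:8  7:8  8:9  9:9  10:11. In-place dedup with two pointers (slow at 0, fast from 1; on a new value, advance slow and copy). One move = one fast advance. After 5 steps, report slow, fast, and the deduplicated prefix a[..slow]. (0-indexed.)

slow=0 fast=1: a[fast]=4≠a[slow]=2 write a[1]=4, slow++,fast++
slow=1 fast=2: a[fast]=4=a[slow] dup, fast++
slow=1 fast=3: a[fast]=6≠a[slow]=4 write a[2]=6, slow++,fast++
slow=2 fast=4: a[fast]=6=a[slow] dup, fast++
slow=2 fast=5: a[fast]=7≠a[slow]=6 write a[3]=7, slow++,fast++

slow=3, fast=6, prefix=[2, 4, 6, 7]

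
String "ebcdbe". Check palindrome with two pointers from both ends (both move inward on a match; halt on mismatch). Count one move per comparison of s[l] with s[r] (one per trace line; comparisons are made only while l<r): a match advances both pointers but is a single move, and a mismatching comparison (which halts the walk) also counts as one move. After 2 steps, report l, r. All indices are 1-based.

[1,6] 'e'=='e' → l++,r--
[2,5] 'b'=='b' → l++,r--

l=3, r=4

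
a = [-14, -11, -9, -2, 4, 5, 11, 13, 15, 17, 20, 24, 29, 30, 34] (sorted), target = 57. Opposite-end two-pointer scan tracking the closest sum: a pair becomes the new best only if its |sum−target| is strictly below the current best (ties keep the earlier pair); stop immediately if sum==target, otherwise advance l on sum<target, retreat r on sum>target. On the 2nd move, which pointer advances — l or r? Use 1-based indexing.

l

[1,15] -14+34=20 d=37 * → l++
[2,15] -11+34=23 d=34 * → l++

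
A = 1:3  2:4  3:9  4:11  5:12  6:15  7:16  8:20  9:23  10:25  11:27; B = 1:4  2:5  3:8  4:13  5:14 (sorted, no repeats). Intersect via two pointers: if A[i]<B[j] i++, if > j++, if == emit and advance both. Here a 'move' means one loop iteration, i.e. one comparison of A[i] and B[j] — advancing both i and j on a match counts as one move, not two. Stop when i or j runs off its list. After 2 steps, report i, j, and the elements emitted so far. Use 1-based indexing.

i=3, j=2, emitted=[4]

i=1 j=1: 3<4, i++
i=2 j=1: 4==4 emit, i++,j++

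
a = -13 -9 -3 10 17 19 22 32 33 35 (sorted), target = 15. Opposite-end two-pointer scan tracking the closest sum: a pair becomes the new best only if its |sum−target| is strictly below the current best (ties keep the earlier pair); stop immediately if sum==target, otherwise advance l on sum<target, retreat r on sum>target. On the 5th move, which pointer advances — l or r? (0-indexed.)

l

[0,9] -13+35=22 d=7 * → r--
[0,8] -13+33=20 d=5 * → r--
[0,7] -13+32=19 d=4 * → r--
[0,6] -13+22=9 d=6 → l++
[1,6] -9+22=13 d=2 * → l++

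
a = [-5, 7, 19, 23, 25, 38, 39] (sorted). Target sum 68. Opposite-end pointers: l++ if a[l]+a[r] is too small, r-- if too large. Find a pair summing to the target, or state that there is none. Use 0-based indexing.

no pair

[0,6] -5+39=34 <68 → l++
[1,6] 7+39=46 <68 → l++
[2,6] 19+39=58 <68 → l++
[3,6] 23+39=62 <68 → l++
[4,6] 25+39=64 <68 → l++
[5,6] 38+39=77 >68 → r--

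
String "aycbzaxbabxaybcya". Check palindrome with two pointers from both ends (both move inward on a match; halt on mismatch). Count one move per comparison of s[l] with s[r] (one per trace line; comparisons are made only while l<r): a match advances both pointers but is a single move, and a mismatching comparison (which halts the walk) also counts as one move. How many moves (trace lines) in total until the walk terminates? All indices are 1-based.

5 moves

l=1 r=17: 'a'=='a', l++,r--
l=2 r=16: 'y'=='y', l++,r--
l=3 r=15: 'c'=='c', l++,r--
l=4 r=14: 'b'=='b', l++,r--
l=5 r=13: 'z'!='y', stop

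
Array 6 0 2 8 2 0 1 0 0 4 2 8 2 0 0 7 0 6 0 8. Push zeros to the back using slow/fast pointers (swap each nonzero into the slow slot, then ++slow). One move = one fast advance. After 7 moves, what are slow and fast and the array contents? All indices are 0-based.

(s=0,f=0) a[fast]=6≠0 swap→a[0]=6 → slow++,fast++
(s=1,f=1) a[fast]=0 → fast++
(s=1,f=2) a[fast]=2≠0 swap→a[1]=2 → slow++,fast++
(s=2,f=3) a[fast]=8≠0 swap→a[2]=8 → slow++,fast++
(s=3,f=4) a[fast]=2≠0 swap→a[3]=2 → slow++,fast++
(s=4,f=5) a[fast]=0 → fast++
(s=4,f=6) a[fast]=1≠0 swap→a[4]=1 → slow++,fast++

slow=5, fast=7, a=[6, 2, 8, 2, 1, 0, 0, 0, 0, 4, 2, 8, 2, 0, 0, 7, 0, 6, 0, 8]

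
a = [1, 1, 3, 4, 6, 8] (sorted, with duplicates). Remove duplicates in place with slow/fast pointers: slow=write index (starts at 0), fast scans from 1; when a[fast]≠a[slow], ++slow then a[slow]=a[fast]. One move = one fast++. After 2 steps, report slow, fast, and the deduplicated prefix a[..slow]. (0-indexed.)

(s=0,f=1) a[fast]=1=a[slow] dup → fast++
(s=0,f=2) a[fast]=3≠a[slow]=1 write a[1]=3 → slow++,fast++

slow=1, fast=3, prefix=[1, 3]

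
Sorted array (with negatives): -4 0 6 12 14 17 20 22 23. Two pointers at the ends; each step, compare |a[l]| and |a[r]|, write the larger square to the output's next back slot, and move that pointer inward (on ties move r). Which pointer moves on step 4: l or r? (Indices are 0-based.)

r

l=0 r=8: |-4|<=|23| out[8]=529, r--
l=0 r=7: |-4|<=|22| out[7]=484, r--
l=0 r=6: |-4|<=|20| out[6]=400, r--
l=0 r=5: |-4|<=|17| out[5]=289, r--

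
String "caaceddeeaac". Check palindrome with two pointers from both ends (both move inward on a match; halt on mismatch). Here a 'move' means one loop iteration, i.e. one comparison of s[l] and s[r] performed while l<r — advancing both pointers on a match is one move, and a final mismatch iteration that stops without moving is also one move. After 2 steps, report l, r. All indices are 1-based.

l=3, r=10

[1,12] 'c'=='c' → l++,r--
[2,11] 'a'=='a' → l++,r--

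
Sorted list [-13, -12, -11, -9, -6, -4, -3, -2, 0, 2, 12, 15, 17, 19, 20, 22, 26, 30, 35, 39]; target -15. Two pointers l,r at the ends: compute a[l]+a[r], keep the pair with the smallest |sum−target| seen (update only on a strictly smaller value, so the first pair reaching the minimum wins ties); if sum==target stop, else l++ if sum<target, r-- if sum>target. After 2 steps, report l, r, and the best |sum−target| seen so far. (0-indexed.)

l=0 r=19: -13+39=26 d=41 *, r--
l=0 r=18: -13+35=22 d=37 *, r--

l=0, r=17, best |Δ|=37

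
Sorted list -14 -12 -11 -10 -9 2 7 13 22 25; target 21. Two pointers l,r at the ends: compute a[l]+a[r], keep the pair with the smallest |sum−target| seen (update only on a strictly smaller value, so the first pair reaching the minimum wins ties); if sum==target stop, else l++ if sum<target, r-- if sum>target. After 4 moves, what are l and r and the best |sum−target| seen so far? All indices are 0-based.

l=4, r=9, best |Δ|=6

l=0 r=9: -14+25=11 d=10 *, l++
l=1 r=9: -12+25=13 d=8 *, l++
l=2 r=9: -11+25=14 d=7 *, l++
l=3 r=9: -10+25=15 d=6 *, l++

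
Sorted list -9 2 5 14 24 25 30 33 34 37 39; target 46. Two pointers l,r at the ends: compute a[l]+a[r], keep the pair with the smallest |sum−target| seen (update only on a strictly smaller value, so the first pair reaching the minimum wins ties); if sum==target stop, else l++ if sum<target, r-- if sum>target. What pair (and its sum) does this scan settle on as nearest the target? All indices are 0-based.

pair (14, 33) with sum 47 (|Δ|=1)

l=0 r=10: -9+39=30 d=16 *, l++
l=1 r=10: 2+39=41 d=5 *, l++
l=2 r=10: 5+39=44 d=2 *, l++
l=3 r=10: 14+39=53 d=7, r--
l=3 r=9: 14+37=51 d=5, r--
l=3 r=8: 14+34=48 d=2, r--
l=3 r=7: 14+33=47 d=1 *, r--
l=3 r=6: 14+30=44 d=2, l++
l=4 r=6: 24+30=54 d=8, r--
l=4 r=5: 24+25=49 d=3, r--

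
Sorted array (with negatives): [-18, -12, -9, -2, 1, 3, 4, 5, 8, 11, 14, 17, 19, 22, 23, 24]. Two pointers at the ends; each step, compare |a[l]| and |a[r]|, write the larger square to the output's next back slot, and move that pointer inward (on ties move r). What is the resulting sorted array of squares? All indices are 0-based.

l=0 r=15: |-18|<=|24| out[15]=576, r--
l=0 r=14: |-18|<=|23| out[14]=529, r--
l=0 r=13: |-18|<=|22| out[13]=484, r--
l=0 r=12: |-18|<=|19| out[12]=361, r--
l=0 r=11: |-18|>|17| out[11]=324, l++
l=1 r=11: |-12|<=|17| out[10]=289, r--
l=1 r=10: |-12|<=|14| out[9]=196, r--
l=1 r=9: |-12|>|11| out[8]=144, l++
l=2 r=9: |-9|<=|11| out[7]=121, r--
l=2 r=8: |-9|>|8| out[6]=81, l++
l=3 r=8: |-2|<=|8| out[5]=64, r--
l=3 r=7: |-2|<=|5| out[4]=25, r--
l=3 r=6: |-2|<=|4| out[3]=16, r--
l=3 r=5: |-2|<=|3| out[2]=9, r--
l=3 r=4: |-2|>|1| out[1]=4, l++
l=4 r=4: |1|<=|1| out[0]=1, r--

[1, 4, 9, 16, 25, 64, 81, 121, 144, 196, 289, 324, 361, 484, 529, 576]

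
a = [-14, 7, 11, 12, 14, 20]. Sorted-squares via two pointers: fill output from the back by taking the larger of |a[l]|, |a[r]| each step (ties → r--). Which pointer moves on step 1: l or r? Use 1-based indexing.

[1,6] |-14|<=|20| out[6]=400 → r--

r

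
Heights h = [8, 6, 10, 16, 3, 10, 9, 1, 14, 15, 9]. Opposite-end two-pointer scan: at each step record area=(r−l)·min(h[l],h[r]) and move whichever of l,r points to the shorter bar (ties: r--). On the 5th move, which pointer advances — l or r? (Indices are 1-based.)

r

[1,11] min(8,9)*10=80 best=80 * → l++
[2,11] min(6,9)*9=54 best=80 → l++
[3,11] min(10,9)*8=72 best=80 → r--
[3,10] min(10,15)*7=70 best=80 → l++
[4,10] min(16,15)*6=90 best=90 * → r--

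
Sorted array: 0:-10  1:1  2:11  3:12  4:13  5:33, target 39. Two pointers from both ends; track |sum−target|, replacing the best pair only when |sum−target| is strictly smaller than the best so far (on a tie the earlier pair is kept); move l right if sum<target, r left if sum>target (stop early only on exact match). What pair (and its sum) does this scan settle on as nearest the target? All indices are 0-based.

pair (1, 33) with sum 34 (|Δ|=5)

[0,5] -10+33=23 d=16 * → l++
[1,5] 1+33=34 d=5 * → l++
[2,5] 11+33=44 d=5 → r--
[2,4] 11+13=24 d=15 → l++
[3,4] 12+13=25 d=14 → l++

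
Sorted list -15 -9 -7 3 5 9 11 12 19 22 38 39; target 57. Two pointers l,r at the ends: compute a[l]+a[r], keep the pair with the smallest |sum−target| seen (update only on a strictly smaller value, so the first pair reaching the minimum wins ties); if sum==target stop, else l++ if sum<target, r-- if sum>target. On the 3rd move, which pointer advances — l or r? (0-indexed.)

l

[0,11] -15+39=24 d=33 * → l++
[1,11] -9+39=30 d=27 * → l++
[2,11] -7+39=32 d=25 * → l++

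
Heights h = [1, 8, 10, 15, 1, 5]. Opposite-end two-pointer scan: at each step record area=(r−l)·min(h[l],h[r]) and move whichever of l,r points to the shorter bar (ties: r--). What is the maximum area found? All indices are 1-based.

[1,6] min(1,5)*5=5 best=5 * → l++
[2,6] min(8,5)*4=20 best=20 * → r--
[2,5] min(8,1)*3=3 best=20 → r--
[2,4] min(8,15)*2=16 best=20 → l++
[3,4] min(10,15)*1=10 best=20 → l++

max area = 20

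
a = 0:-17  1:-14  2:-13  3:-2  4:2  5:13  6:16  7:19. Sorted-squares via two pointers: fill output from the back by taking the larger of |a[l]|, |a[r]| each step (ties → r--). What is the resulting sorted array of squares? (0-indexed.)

[4, 4, 169, 169, 196, 256, 289, 361]

[0,7] |-17|<=|19| out[7]=361 → r--
[0,6] |-17|>|16| out[6]=289 → l++
[1,6] |-14|<=|16| out[5]=256 → r--
[1,5] |-14|>|13| out[4]=196 → l++
[2,5] |-13|<=|13| out[3]=169 → r--
[2,4] |-13|>|2| out[2]=169 → l++
[3,4] |-2|<=|2| out[1]=4 → r--
[3,3] |-2|<=|-2| out[0]=4 → r--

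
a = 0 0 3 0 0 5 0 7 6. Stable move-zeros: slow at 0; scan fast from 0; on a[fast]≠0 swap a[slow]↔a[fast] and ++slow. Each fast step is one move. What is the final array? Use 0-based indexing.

[3, 5, 7, 6, 0, 0, 0, 0, 0]

slow=0 fast=0: a[fast]=0, fast++
slow=0 fast=1: a[fast]=0, fast++
slow=0 fast=2: a[fast]=3≠0 swap→a[0]=3, slow++,fast++
slow=1 fast=3: a[fast]=0, fast++
slow=1 fast=4: a[fast]=0, fast++
slow=1 fast=5: a[fast]=5≠0 swap→a[1]=5, slow++,fast++
slow=2 fast=6: a[fast]=0, fast++
slow=2 fast=7: a[fast]=7≠0 swap→a[2]=7, slow++,fast++
slow=3 fast=8: a[fast]=6≠0 swap→a[3]=6, slow++,fast++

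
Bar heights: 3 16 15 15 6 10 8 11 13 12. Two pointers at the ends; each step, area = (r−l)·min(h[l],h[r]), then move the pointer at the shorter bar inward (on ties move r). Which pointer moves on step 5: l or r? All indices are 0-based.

r

[0,9] min(3,12)*9=27 best=27 * → l++
[1,9] min(16,12)*8=96 best=96 * → r--
[1,8] min(16,13)*7=91 best=96 → r--
[1,7] min(16,11)*6=66 best=96 → r--
[1,6] min(16,8)*5=40 best=96 → r--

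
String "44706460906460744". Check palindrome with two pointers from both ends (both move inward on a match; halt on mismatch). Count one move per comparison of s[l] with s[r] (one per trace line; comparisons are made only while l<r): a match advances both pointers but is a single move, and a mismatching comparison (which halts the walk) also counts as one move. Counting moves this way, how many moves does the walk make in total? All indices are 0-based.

l=0 r=16: '4'=='4', l++,r--
l=1 r=15: '4'=='4', l++,r--
l=2 r=14: '7'=='7', l++,r--
l=3 r=13: '0'=='0', l++,r--
l=4 r=12: '6'=='6', l++,r--
l=5 r=11: '4'=='4', l++,r--
l=6 r=10: '6'=='6', l++,r--
l=7 r=9: '0'=='0', l++,r--

8 moves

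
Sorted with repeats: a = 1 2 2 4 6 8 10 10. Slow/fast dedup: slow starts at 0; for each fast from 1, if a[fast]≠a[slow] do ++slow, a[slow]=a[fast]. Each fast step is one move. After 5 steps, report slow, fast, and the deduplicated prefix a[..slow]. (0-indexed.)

(s=0,f=1) a[fast]=2≠a[slow]=1 write a[1]=2 → slow++,fast++
(s=1,f=2) a[fast]=2=a[slow] dup → fast++
(s=1,f=3) a[fast]=4≠a[slow]=2 write a[2]=4 → slow++,fast++
(s=2,f=4) a[fast]=6≠a[slow]=4 write a[3]=6 → slow++,fast++
(s=3,f=5) a[fast]=8≠a[slow]=6 write a[4]=8 → slow++,fast++

slow=4, fast=6, prefix=[1, 2, 4, 6, 8]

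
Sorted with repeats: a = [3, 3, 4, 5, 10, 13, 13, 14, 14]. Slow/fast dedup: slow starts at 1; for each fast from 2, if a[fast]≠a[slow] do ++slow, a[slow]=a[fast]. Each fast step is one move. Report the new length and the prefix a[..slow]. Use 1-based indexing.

length 6; prefix = [3, 4, 5, 10, 13, 14]

slow=1 fast=2: a[fast]=3=a[slow] dup, fast++
slow=1 fast=3: a[fast]=4≠a[slow]=3 write a[2]=4, slow++,fast++
slow=2 fast=4: a[fast]=5≠a[slow]=4 write a[3]=5, slow++,fast++
slow=3 fast=5: a[fast]=10≠a[slow]=5 write a[4]=10, slow++,fast++
slow=4 fast=6: a[fast]=13≠a[slow]=10 write a[5]=13, slow++,fast++
slow=5 fast=7: a[fast]=13=a[slow] dup, fast++
slow=5 fast=8: a[fast]=14≠a[slow]=13 write a[6]=14, slow++,fast++
slow=6 fast=9: a[fast]=14=a[slow] dup, fast++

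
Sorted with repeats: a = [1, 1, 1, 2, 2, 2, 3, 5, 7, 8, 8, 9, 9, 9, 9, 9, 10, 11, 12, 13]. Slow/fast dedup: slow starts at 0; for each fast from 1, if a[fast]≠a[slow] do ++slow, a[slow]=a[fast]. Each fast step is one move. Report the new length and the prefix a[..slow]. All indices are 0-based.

length 11; prefix = [1, 2, 3, 5, 7, 8, 9, 10, 11, 12, 13]

slow=0 fast=1: a[fast]=1=a[slow] dup, fast++
slow=0 fast=2: a[fast]=1=a[slow] dup, fast++
slow=0 fast=3: a[fast]=2≠a[slow]=1 write a[1]=2, slow++,fast++
slow=1 fast=4: a[fast]=2=a[slow] dup, fast++
slow=1 fast=5: a[fast]=2=a[slow] dup, fast++
slow=1 fast=6: a[fast]=3≠a[slow]=2 write a[2]=3, slow++,fast++
slow=2 fast=7: a[fast]=5≠a[slow]=3 write a[3]=5, slow++,fast++
slow=3 fast=8: a[fast]=7≠a[slow]=5 write a[4]=7, slow++,fast++
slow=4 fast=9: a[fast]=8≠a[slow]=7 write a[5]=8, slow++,fast++
slow=5 fast=10: a[fast]=8=a[slow] dup, fast++
slow=5 fast=11: a[fast]=9≠a[slow]=8 write a[6]=9, slow++,fast++
slow=6 fast=12: a[fast]=9=a[slow] dup, fast++
slow=6 fast=13: a[fast]=9=a[slow] dup, fast++
slow=6 fast=14: a[fast]=9=a[slow] dup, fast++
slow=6 fast=15: a[fast]=9=a[slow] dup, fast++
slow=6 fast=16: a[fast]=10≠a[slow]=9 write a[7]=10, slow++,fast++
slow=7 fast=17: a[fast]=11≠a[slow]=10 write a[8]=11, slow++,fast++
slow=8 fast=18: a[fast]=12≠a[slow]=11 write a[9]=12, slow++,fast++
slow=9 fast=19: a[fast]=13≠a[slow]=12 write a[10]=13, slow++,fast++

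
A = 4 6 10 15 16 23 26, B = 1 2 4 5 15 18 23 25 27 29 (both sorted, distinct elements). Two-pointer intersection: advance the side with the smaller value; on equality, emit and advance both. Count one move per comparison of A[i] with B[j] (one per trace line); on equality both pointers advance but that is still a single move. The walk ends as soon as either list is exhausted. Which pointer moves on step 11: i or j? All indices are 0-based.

i=0 j=0: 4>1, j++
i=0 j=1: 4>2, j++
i=0 j=2: 4==4 emit, i++,j++
i=1 j=3: 6>5, j++
i=1 j=4: 6<15, i++
i=2 j=4: 10<15, i++
i=3 j=4: 15==15 emit, i++,j++
i=4 j=5: 16<18, i++
i=5 j=5: 23>18, j++
i=5 j=6: 23==23 emit, i++,j++
i=6 j=7: 26>25, j++

j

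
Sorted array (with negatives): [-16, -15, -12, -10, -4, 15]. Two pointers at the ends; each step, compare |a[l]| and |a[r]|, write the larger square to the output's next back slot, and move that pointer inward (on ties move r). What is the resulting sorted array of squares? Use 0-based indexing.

l=0 r=5: |-16|>|15| out[5]=256, l++
l=1 r=5: |-15|<=|15| out[4]=225, r--
l=1 r=4: |-15|>|-4| out[3]=225, l++
l=2 r=4: |-12|>|-4| out[2]=144, l++
l=3 r=4: |-10|>|-4| out[1]=100, l++
l=4 r=4: |-4|<=|-4| out[0]=16, r--

[16, 100, 144, 225, 225, 256]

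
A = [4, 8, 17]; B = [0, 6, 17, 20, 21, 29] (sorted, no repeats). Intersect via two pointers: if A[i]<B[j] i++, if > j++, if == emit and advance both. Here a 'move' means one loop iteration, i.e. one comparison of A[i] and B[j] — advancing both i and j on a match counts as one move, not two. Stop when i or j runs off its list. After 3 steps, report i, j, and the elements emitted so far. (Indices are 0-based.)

i=1, j=2, emitted=[]

i=0 j=0: 4>0, j++
i=0 j=1: 4<6, i++
i=1 j=1: 8>6, j++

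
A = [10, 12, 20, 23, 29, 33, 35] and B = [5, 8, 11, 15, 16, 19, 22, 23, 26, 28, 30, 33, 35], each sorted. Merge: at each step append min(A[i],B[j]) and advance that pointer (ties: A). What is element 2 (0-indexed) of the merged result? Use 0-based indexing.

merged[2] = 10

[i=0,j=0] A[i]=10>B[j]=5 take 5 → j++
[i=0,j=1] A[i]=10>B[j]=8 take 8 → j++
[i=0,j=2] A[i]=10<=B[j]=11 take 10 → i++
[i=1,j=2] A[i]=12>B[j]=11 take 11 → j++
[i=1,j=3] A[i]=12<=B[j]=15 take 12 → i++
[i=2,j=3] A[i]=20>B[j]=15 take 15 → j++
[i=2,j=4] A[i]=20>B[j]=16 take 16 → j++
[i=2,j=5] A[i]=20>B[j]=19 take 19 → j++
[i=2,j=6] A[i]=20<=B[j]=22 take 20 → i++
[i=3,j=6] A[i]=23>B[j]=22 take 22 → j++
[i=3,j=7] A[i]=23<=B[j]=23 take 23 → i++
[i=4,j=7] A[i]=29>B[j]=23 take 23 → j++
[i=4,j=8] A[i]=29>B[j]=26 take 26 → j++
[i=4,j=9] A[i]=29>B[j]=28 take 28 → j++
[i=4,j=10] A[i]=29<=B[j]=30 take 29 → i++
[i=5,j=10] A[i]=33>B[j]=30 take 30 → j++
[i=5,j=11] A[i]=33<=B[j]=33 take 33 → i++
[i=6,j=11] A[i]=35>B[j]=33 take 33 → j++
[i=6,j=12] A[i]=35<=B[j]=35 take 35 → i++
[i=7,j=12] A done, take B[j]=35 → j++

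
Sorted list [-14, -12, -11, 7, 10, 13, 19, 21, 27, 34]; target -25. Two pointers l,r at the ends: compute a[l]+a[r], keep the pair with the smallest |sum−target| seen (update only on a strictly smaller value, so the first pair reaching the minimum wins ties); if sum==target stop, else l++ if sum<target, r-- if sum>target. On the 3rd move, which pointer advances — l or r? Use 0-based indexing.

l=0 r=9: -14+34=20 d=45 *, r--
l=0 r=8: -14+27=13 d=38 *, r--
l=0 r=7: -14+21=7 d=32 *, r--

r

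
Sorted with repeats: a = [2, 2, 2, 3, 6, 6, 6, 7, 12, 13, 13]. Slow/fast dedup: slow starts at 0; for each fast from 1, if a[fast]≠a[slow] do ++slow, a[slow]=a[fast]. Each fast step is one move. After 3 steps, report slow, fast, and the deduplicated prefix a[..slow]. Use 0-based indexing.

slow=1, fast=4, prefix=[2, 3]

(s=0,f=1) a[fast]=2=a[slow] dup → fast++
(s=0,f=2) a[fast]=2=a[slow] dup → fast++
(s=0,f=3) a[fast]=3≠a[slow]=2 write a[1]=3 → slow++,fast++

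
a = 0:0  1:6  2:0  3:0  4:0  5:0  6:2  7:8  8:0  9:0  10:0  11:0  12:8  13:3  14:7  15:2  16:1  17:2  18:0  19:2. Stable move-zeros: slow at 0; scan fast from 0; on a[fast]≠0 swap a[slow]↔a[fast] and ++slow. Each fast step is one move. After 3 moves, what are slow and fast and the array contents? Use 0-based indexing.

slow=0 fast=0: a[fast]=0, fast++
slow=0 fast=1: a[fast]=6≠0 swap→a[0]=6, slow++,fast++
slow=1 fast=2: a[fast]=0, fast++

slow=1, fast=3, a=[6, 0, 0, 0, 0, 0, 2, 8, 0, 0, 0, 0, 8, 3, 7, 2, 1, 2, 0, 2]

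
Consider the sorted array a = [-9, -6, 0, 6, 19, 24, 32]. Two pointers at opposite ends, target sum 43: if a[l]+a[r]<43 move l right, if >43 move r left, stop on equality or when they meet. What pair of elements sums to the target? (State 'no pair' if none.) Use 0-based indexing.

[0,6] -9+32=23 <43 → l++
[1,6] -6+32=26 <43 → l++
[2,6] 0+32=32 <43 → l++
[3,6] 6+32=38 <43 → l++
[4,6] 19+32=51 >43 → r--
[4,5] 19+24=43 → found

(19, 24)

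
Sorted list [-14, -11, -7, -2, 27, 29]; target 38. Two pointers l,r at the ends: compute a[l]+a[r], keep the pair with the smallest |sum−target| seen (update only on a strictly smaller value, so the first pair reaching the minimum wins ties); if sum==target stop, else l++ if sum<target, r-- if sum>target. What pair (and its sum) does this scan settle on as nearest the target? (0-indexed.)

[0,5] -14+29=15 d=23 * → l++
[1,5] -11+29=18 d=20 * → l++
[2,5] -7+29=22 d=16 * → l++
[3,5] -2+29=27 d=11 * → l++
[4,5] 27+29=56 d=18 → r--

pair (-2, 29) with sum 27 (|Δ|=11)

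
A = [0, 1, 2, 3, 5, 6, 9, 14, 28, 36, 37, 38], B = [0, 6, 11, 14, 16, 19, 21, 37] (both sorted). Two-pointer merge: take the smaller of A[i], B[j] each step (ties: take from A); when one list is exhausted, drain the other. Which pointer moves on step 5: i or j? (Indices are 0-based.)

i=0 j=0: A[i]=0<=B[j]=0 take 0, i++
i=1 j=0: A[i]=1>B[j]=0 take 0, j++
i=1 j=1: A[i]=1<=B[j]=6 take 1, i++
i=2 j=1: A[i]=2<=B[j]=6 take 2, i++
i=3 j=1: A[i]=3<=B[j]=6 take 3, i++

i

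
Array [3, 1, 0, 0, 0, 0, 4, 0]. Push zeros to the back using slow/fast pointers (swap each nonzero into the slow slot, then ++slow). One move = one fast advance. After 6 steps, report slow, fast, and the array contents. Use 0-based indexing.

(s=0,f=0) a[fast]=3≠0 swap→a[0]=3 → slow++,fast++
(s=1,f=1) a[fast]=1≠0 swap→a[1]=1 → slow++,fast++
(s=2,f=2) a[fast]=0 → fast++
(s=2,f=3) a[fast]=0 → fast++
(s=2,f=4) a[fast]=0 → fast++
(s=2,f=5) a[fast]=0 → fast++

slow=2, fast=6, a=[3, 1, 0, 0, 0, 0, 4, 0]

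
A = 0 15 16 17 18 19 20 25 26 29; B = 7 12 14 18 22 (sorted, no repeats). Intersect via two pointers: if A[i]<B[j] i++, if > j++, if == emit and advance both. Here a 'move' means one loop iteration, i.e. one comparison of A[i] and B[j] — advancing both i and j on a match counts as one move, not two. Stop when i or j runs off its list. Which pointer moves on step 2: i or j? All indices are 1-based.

j

[i=1,j=1] 0<7 → i++
[i=2,j=1] 15>7 → j++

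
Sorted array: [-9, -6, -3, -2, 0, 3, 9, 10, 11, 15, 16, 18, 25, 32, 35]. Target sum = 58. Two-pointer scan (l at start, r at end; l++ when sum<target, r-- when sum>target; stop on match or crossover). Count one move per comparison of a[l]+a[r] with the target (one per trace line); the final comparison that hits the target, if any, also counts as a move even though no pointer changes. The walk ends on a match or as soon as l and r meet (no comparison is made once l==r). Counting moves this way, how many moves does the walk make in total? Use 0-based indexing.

14 moves

l=0 r=14: -9+35=26 <58, l++
l=1 r=14: -6+35=29 <58, l++
l=2 r=14: -3+35=32 <58, l++
l=3 r=14: -2+35=33 <58, l++
l=4 r=14: 0+35=35 <58, l++
l=5 r=14: 3+35=38 <58, l++
l=6 r=14: 9+35=44 <58, l++
l=7 r=14: 10+35=45 <58, l++
l=8 r=14: 11+35=46 <58, l++
l=9 r=14: 15+35=50 <58, l++
l=10 r=14: 16+35=51 <58, l++
l=11 r=14: 18+35=53 <58, l++
l=12 r=14: 25+35=60 >58, r--
l=12 r=13: 25+32=57 <58, l++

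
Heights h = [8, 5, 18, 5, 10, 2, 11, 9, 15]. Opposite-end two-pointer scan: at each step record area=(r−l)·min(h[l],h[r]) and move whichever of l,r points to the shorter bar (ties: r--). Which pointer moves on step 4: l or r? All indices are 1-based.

r

[1,9] min(8,15)*8=64 best=64 * → l++
[2,9] min(5,15)*7=35 best=64 → l++
[3,9] min(18,15)*6=90 best=90 * → r--
[3,8] min(18,9)*5=45 best=90 → r--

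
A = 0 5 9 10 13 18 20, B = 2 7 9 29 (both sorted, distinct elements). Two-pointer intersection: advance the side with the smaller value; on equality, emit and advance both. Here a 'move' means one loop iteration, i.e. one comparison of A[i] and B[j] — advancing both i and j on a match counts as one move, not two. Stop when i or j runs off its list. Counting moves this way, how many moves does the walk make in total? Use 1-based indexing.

[i=1,j=1] 0<2 → i++
[i=2,j=1] 5>2 → j++
[i=2,j=2] 5<7 → i++
[i=3,j=2] 9>7 → j++
[i=3,j=3] 9==9 emit → i++,j++
[i=4,j=4] 10<29 → i++
[i=5,j=4] 13<29 → i++
[i=6,j=4] 18<29 → i++
[i=7,j=4] 20<29 → i++

9 moves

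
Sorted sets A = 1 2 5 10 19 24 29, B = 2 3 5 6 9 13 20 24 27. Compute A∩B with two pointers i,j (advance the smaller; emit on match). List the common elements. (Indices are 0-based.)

[i=0,j=0] 1<2 → i++
[i=1,j=0] 2==2 emit → i++,j++
[i=2,j=1] 5>3 → j++
[i=2,j=2] 5==5 emit → i++,j++
[i=3,j=3] 10>6 → j++
[i=3,j=4] 10>9 → j++
[i=3,j=5] 10<13 → i++
[i=4,j=5] 19>13 → j++
[i=4,j=6] 19<20 → i++
[i=5,j=6] 24>20 → j++
[i=5,j=7] 24==24 emit → i++,j++
[i=6,j=8] 29>27 → j++

intersection = [2, 5, 24]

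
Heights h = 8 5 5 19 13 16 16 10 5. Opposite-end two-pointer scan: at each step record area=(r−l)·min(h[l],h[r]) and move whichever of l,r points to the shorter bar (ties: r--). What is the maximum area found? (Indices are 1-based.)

max area = 56

[1,9] min(8,5)*8=40 best=40 * → r--
[1,8] min(8,10)*7=56 best=56 * → l++
[2,8] min(5,10)*6=30 best=56 → l++
[3,8] min(5,10)*5=25 best=56 → l++
[4,8] min(19,10)*4=40 best=56 → r--
[4,7] min(19,16)*3=48 best=56 → r--
[4,6] min(19,16)*2=32 best=56 → r--
[4,5] min(19,13)*1=13 best=56 → r--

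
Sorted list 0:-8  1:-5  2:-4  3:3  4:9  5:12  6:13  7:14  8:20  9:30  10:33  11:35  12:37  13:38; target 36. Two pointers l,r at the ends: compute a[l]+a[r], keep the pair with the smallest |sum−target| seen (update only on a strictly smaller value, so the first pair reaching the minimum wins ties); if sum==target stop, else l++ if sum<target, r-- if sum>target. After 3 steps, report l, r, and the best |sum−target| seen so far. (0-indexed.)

[0,13] -8+38=30 d=6 * → l++
[1,13] -5+38=33 d=3 * → l++
[2,13] -4+38=34 d=2 * → l++

l=3, r=13, best |Δ|=2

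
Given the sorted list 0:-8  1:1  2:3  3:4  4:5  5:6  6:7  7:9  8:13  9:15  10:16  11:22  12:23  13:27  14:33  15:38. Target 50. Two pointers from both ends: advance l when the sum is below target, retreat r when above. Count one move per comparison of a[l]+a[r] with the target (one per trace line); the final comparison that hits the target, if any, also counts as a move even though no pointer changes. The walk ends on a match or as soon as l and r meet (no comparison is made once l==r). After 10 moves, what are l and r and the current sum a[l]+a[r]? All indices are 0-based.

[0,15] -8+38=30 <50 → l++
[1,15] 1+38=39 <50 → l++
[2,15] 3+38=41 <50 → l++
[3,15] 4+38=42 <50 → l++
[4,15] 5+38=43 <50 → l++
[5,15] 6+38=44 <50 → l++
[6,15] 7+38=45 <50 → l++
[7,15] 9+38=47 <50 → l++
[8,15] 13+38=51 >50 → r--
[8,14] 13+33=46 <50 → l++

l=9, r=14, sum=48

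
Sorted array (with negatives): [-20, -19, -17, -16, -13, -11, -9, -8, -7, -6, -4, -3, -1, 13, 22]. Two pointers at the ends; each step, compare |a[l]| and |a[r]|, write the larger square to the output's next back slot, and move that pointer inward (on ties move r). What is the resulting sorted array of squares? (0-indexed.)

[1, 9, 16, 36, 49, 64, 81, 121, 169, 169, 256, 289, 361, 400, 484]

l=0 r=14: |-20|<=|22| out[14]=484, r--
l=0 r=13: |-20|>|13| out[13]=400, l++
l=1 r=13: |-19|>|13| out[12]=361, l++
l=2 r=13: |-17|>|13| out[11]=289, l++
l=3 r=13: |-16|>|13| out[10]=256, l++
l=4 r=13: |-13|<=|13| out[9]=169, r--
l=4 r=12: |-13|>|-1| out[8]=169, l++
l=5 r=12: |-11|>|-1| out[7]=121, l++
l=6 r=12: |-9|>|-1| out[6]=81, l++
l=7 r=12: |-8|>|-1| out[5]=64, l++
l=8 r=12: |-7|>|-1| out[4]=49, l++
l=9 r=12: |-6|>|-1| out[3]=36, l++
l=10 r=12: |-4|>|-1| out[2]=16, l++
l=11 r=12: |-3|>|-1| out[1]=9, l++
l=12 r=12: |-1|<=|-1| out[0]=1, r--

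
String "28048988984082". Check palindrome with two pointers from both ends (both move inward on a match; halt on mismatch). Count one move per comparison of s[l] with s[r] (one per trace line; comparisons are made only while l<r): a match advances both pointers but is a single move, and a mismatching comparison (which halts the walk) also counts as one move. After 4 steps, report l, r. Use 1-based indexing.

l=5, r=10

[1,14] '2'=='2' → l++,r--
[2,13] '8'=='8' → l++,r--
[3,12] '0'=='0' → l++,r--
[4,11] '4'=='4' → l++,r--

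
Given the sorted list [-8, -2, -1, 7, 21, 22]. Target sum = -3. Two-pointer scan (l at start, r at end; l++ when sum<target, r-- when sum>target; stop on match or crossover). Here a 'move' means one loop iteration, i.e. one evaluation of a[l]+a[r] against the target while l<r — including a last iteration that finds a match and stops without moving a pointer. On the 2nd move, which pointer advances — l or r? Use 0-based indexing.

r

l=0 r=5: -8+22=14 >-3, r--
l=0 r=4: -8+21=13 >-3, r--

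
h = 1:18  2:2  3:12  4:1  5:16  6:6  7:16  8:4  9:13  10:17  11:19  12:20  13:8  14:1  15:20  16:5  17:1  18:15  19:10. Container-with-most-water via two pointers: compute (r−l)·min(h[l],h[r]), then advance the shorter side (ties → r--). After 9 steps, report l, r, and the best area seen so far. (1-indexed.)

[1,19] min(18,10)*18=180 best=180 * → r--
[1,18] min(18,15)*17=255 best=255 * → r--
[1,17] min(18,1)*16=16 best=255 → r--
[1,16] min(18,5)*15=75 best=255 → r--
[1,15] min(18,20)*14=252 best=255 → l++
[2,15] min(2,20)*13=26 best=255 → l++
[3,15] min(12,20)*12=144 best=255 → l++
[4,15] min(1,20)*11=11 best=255 → l++
[5,15] min(16,20)*10=160 best=255 → l++

l=6, r=15, best area=255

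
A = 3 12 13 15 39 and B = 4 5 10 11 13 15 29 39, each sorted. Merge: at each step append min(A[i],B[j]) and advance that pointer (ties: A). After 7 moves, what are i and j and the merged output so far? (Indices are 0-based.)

i=3, j=4, merged so far=[3, 4, 5, 10, 11, 12, 13]

[i=0,j=0] A[i]=3<=B[j]=4 take 3 → i++
[i=1,j=0] A[i]=12>B[j]=4 take 4 → j++
[i=1,j=1] A[i]=12>B[j]=5 take 5 → j++
[i=1,j=2] A[i]=12>B[j]=10 take 10 → j++
[i=1,j=3] A[i]=12>B[j]=11 take 11 → j++
[i=1,j=4] A[i]=12<=B[j]=13 take 12 → i++
[i=2,j=4] A[i]=13<=B[j]=13 take 13 → i++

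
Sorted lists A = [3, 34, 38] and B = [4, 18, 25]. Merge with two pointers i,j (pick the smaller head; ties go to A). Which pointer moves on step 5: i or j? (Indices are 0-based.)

i

i=0 j=0: A[i]=3<=B[j]=4 take 3, i++
i=1 j=0: A[i]=34>B[j]=4 take 4, j++
i=1 j=1: A[i]=34>B[j]=18 take 18, j++
i=1 j=2: A[i]=34>B[j]=25 take 25, j++
i=1 j=3: B done, take A[i]=34, i++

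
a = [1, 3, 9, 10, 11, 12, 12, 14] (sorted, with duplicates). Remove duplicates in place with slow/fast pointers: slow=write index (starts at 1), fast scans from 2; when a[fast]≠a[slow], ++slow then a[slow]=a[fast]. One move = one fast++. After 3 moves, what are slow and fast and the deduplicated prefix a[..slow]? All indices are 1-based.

slow=4, fast=5, prefix=[1, 3, 9, 10]

(s=1,f=2) a[fast]=3≠a[slow]=1 write a[2]=3 → slow++,fast++
(s=2,f=3) a[fast]=9≠a[slow]=3 write a[3]=9 → slow++,fast++
(s=3,f=4) a[fast]=10≠a[slow]=9 write a[4]=10 → slow++,fast++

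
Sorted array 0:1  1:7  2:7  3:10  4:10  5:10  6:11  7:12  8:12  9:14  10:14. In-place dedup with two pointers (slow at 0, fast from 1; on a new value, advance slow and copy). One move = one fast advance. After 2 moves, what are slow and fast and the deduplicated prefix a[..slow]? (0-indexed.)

(s=0,f=1) a[fast]=7≠a[slow]=1 write a[1]=7 → slow++,fast++
(s=1,f=2) a[fast]=7=a[slow] dup → fast++

slow=1, fast=3, prefix=[1, 7]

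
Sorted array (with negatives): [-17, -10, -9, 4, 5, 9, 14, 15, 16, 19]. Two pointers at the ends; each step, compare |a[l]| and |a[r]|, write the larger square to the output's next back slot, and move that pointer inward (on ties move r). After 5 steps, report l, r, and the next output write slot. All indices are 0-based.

l=1, r=5, next write slot=4

[0,9] |-17|<=|19| out[9]=361 → r--
[0,8] |-17|>|16| out[8]=289 → l++
[1,8] |-10|<=|16| out[7]=256 → r--
[1,7] |-10|<=|15| out[6]=225 → r--
[1,6] |-10|<=|14| out[5]=196 → r--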